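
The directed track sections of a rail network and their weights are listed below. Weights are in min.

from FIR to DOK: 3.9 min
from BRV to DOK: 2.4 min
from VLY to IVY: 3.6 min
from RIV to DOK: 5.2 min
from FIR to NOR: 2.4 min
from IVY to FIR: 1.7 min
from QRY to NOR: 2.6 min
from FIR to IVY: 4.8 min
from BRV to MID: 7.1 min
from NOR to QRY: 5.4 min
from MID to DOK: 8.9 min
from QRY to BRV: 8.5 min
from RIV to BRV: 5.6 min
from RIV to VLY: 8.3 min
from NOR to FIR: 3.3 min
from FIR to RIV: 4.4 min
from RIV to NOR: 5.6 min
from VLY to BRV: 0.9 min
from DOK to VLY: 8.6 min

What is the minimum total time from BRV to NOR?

18.7 min

Running Dijkstra from BRV:
BRV: 0
DOK: 2.4  (via BRV)
MID: 7.1  (via BRV)
VLY: 11  (via DOK)
IVY: 14.6  (via VLY)
FIR: 16.3  (via IVY)
NOR: 18.7  (via FIR)
Shortest route: BRV → DOK → VLY → IVY → FIR → NOR = 18.7 min.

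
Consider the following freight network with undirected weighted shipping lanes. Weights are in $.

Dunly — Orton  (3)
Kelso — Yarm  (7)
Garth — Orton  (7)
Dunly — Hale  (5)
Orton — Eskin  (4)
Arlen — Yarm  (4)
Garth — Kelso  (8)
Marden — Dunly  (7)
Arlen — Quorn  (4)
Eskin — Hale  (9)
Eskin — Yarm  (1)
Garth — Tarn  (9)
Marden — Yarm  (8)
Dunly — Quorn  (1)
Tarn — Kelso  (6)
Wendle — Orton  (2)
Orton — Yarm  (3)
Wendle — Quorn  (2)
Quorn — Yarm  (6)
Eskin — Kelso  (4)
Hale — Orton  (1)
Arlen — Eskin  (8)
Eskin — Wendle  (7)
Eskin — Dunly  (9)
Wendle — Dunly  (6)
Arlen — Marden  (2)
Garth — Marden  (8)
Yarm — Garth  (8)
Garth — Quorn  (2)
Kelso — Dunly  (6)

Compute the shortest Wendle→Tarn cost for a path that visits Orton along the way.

Best Wendle to Orton: Wendle–Orton costing 2
Best Orton to Tarn: Orton–Eskin–Kelso–Tarn costing 14
Total via Orton: 2 + 14 = $16.

$16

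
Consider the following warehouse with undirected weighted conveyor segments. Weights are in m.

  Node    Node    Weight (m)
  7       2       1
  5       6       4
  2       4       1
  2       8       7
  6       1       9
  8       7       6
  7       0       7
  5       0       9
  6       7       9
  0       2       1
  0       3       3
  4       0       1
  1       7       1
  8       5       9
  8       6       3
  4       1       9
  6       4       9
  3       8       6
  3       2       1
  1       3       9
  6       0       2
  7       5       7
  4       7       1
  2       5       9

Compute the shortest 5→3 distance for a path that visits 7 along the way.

9 m

Best 5 to 7: 5–7 costing 7
Shortest 7→3: 7–2–3 = 2
Total via 7: 7 + 2 = 9 m.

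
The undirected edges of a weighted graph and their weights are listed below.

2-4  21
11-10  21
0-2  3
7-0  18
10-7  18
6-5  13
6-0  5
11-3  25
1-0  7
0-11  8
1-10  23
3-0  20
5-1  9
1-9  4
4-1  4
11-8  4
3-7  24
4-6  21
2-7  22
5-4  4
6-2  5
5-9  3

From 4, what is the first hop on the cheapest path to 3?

Compare a few routes:
4–5–9–1–0–3: 4+3+4+7+20 = 38
4–5–6–0–3: 4+13+5+20 = 42
4–1–0–3: 4+7+20 = 31
4–5–1–0–3: 4+9+7+20 = 40
The minimum is 31 via 4–1–0–3.
So from 4 the first move is to 1.

1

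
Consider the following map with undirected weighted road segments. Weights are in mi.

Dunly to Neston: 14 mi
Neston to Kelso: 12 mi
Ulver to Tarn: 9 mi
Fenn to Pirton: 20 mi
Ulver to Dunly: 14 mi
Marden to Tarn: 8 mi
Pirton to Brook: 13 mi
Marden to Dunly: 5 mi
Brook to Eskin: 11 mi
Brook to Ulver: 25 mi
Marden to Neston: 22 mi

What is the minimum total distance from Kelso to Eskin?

Running Dijkstra from Kelso:
Kelso: 0
Neston: 12  (via Kelso)
Dunly: 26  (via Neston)
Marden: 31  (via Dunly)
Tarn: 39  (via Marden)
Ulver: 40  (via Dunly)
Brook: 65  (via Ulver)
Eskin: 76  (via Brook)
Shortest route: Kelso → Neston → Dunly → Ulver → Brook → Eskin = 76 mi.

76 mi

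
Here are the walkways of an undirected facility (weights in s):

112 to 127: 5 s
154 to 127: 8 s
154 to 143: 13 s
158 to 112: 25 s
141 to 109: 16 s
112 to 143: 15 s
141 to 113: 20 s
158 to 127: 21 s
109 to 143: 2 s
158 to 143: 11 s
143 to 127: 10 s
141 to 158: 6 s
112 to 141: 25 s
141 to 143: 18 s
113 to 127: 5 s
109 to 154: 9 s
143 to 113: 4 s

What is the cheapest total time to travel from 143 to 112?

14 s

Running Dijkstra from 143:
143: 0
109: 2  (via 143)
113: 4  (via 143)
127: 9  (via 113)
158: 11  (via 143)
154: 11  (via 109)
112: 14  (via 127)
Shortest route: 143 → 113 → 127 → 112 = 14 s.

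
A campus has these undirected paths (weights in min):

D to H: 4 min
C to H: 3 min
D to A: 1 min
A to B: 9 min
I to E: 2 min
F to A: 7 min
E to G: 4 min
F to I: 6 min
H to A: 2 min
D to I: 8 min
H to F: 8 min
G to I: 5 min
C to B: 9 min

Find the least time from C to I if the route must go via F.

17 min

Best C to F: C–H–F costing 11
Best F to I: F–I costing 6
Total via F: 11 + 6 = 17 min.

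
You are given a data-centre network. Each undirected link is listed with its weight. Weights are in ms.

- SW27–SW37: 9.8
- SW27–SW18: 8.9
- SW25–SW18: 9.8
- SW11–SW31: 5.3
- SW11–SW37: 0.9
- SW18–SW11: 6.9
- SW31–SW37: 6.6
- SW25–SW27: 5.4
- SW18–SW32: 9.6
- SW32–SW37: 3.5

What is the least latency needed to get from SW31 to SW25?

Candidate routes:
SW31 - SW11 - SW37 - SW27 - SW25: 5.3+0.9+9.8+5.4 = 21.4
SW31 - SW37 - SW27 - SW25: 6.6+9.8+5.4 = 21.8
SW31 - SW11 - SW18 - SW25: 5.3+6.9+9.8 = 22
The minimum is 21.4 ms via SW31 - SW11 - SW37 - SW27 - SW25.

21.4 ms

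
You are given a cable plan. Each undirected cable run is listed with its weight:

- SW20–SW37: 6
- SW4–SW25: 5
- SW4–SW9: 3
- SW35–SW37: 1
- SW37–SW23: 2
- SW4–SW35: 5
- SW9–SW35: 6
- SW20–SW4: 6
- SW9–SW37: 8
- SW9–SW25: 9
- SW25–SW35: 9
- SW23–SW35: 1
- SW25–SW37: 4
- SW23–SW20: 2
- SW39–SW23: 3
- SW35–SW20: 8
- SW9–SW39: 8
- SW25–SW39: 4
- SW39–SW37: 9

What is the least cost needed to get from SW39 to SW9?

Candidate routes:
SW39 - SW23 - SW35 - SW9: 3+1+6 = 10
SW39 - SW9: 8 = 8
Cheapest is SW39 - SW9 at 8.

8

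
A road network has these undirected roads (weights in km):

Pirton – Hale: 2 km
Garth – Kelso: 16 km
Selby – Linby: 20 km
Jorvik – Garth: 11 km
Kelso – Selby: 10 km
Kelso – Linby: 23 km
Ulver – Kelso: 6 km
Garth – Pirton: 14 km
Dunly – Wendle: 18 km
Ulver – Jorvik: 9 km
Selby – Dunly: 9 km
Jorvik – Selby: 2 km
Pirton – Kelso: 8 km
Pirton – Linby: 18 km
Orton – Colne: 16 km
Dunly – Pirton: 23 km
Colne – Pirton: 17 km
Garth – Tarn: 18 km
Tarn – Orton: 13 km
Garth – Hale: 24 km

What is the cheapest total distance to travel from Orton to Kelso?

Settle nodes by increasing distance from Orton:
Orton: 0
Tarn: 13  (via Orton)
Colne: 16  (via Orton)
Garth: 31  (via Tarn)
Pirton: 33  (via Colne)
Hale: 35  (via Pirton)
Kelso: 41  (via Pirton)
Shortest route: Orton → Colne → Pirton → Kelso = 41 km.

41 km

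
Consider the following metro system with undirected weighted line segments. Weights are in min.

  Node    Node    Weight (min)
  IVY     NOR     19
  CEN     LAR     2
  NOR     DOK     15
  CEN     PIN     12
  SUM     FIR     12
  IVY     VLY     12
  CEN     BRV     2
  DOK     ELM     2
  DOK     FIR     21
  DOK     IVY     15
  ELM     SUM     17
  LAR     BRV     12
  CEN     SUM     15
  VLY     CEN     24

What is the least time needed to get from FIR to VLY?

48 min

Candidate routes:
FIR - SUM - ELM - DOK - IVY - VLY: 12+17+2+15+12 = 58
FIR - SUM - CEN - VLY: 12+15+24 = 51
FIR - DOK - IVY - VLY: 21+15+12 = 48
Cheapest is FIR - DOK - IVY - VLY at 48 min.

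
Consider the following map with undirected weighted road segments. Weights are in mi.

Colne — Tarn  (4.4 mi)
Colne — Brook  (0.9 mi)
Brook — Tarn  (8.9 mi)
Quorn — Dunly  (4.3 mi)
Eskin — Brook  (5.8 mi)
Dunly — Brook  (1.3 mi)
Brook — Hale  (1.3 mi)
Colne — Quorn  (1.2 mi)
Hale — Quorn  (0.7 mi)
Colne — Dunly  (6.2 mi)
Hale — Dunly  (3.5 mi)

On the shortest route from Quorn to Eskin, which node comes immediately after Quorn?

Hale

Compare a few routes:
Quorn–Hale–Brook–Eskin: 0.7+1.3+5.8 = 7.8
Quorn–Colne–Brook–Eskin: 1.2+0.9+5.8 = 7.9
The minimum is 7.8 mi via Quorn–Hale–Brook–Eskin.
So from Quorn the first move is to Hale.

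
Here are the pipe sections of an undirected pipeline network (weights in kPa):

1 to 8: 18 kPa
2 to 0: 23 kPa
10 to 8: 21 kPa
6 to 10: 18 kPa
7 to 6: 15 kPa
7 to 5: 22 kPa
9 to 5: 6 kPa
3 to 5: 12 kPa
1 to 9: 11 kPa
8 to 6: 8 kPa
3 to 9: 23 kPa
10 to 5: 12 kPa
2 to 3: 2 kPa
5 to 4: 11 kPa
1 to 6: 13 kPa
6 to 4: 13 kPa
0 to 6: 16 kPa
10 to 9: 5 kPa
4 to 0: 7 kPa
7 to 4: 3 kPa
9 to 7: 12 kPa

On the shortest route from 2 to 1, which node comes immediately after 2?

3

Enumerating some paths:
2 → 3 → 9 → 1: 2+23+11 = 36
2 → 3 → 5 → 9 → 1: 2+12+6+11 = 31
Cheapest is 2 → 3 → 5 → 9 → 1 at 31 kPa.
So from 2 the first move is to 3.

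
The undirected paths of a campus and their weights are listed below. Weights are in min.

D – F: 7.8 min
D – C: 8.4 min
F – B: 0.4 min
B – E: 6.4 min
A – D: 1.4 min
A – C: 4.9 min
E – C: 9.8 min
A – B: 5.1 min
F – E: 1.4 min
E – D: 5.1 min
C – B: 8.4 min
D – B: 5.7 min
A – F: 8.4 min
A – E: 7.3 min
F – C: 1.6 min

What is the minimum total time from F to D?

6.1 min

Settle nodes by increasing distance from F:
F: 0
B: 0.4  (via F)
E: 1.4  (via F)
C: 1.6  (via F)
A: 5.5  (via B)
D: 6.1  (via B)
Shortest route: F–B–D = 6.1 min.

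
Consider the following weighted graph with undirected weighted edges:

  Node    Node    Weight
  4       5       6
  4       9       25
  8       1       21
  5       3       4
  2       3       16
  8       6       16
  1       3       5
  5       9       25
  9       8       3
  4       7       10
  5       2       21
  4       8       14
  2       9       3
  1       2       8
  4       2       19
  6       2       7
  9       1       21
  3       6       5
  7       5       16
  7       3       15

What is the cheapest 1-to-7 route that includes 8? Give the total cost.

Shortest 1→8: 1–2–9–8 = 14
Best 8 to 7: 8–4–7 costing 24
Total via 8: 14 + 24 = 38.

38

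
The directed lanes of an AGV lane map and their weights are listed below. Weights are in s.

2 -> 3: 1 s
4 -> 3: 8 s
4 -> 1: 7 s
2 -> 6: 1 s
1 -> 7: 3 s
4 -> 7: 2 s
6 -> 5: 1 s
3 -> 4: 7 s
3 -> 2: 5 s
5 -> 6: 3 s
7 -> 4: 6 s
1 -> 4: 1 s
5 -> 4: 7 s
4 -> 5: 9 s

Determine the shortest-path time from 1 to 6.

13 s

Shortest distances from 1:
1: 0
4: 1  (via 1)
7: 3  (via 1)
3: 9  (via 4)
5: 10  (via 4)
6: 13  (via 5)
Shortest route: 1–4–5–6 = 13 s.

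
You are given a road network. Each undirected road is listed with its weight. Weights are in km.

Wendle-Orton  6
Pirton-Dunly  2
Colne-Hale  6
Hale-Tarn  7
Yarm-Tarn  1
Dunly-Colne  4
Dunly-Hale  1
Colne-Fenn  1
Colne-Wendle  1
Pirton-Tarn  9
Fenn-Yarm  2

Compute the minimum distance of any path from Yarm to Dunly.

7 km

Enumerating some paths:
Yarm → Tarn → Hale → Dunly: 1+7+1 = 9
Yarm → Fenn → Colne → Hale → Dunly: 2+1+6+1 = 10
Yarm → Fenn → Colne → Dunly: 2+1+4 = 7
Cheapest is Yarm → Fenn → Colne → Dunly at 7 km.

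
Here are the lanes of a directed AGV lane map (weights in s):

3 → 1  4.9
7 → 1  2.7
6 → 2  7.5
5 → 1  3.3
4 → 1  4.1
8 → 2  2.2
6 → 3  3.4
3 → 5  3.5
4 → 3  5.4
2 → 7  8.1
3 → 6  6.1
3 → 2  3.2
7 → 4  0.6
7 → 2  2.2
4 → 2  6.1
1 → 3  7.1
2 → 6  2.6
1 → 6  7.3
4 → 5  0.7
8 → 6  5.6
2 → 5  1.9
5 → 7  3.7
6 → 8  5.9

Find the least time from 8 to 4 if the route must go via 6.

Best 8 to 6: 8–2–6 costing 4.8
Shortest 6→4: 6–3–5–7–4 = 11.2
Total via 6: 4.8 + 11.2 = 16 s.

16 s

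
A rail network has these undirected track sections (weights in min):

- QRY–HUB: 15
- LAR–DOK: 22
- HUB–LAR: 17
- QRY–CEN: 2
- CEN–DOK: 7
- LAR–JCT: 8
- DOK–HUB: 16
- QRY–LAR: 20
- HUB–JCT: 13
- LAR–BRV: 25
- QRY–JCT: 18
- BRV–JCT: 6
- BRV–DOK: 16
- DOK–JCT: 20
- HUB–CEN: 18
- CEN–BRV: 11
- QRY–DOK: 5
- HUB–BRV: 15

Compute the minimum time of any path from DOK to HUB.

Settle nodes by increasing distance from DOK:
DOK: 0
QRY: 5  (via DOK)
CEN: 7  (via DOK)
BRV: 16  (via DOK)
HUB: 16  (via DOK)
Shortest route: DOK → HUB = 16 min.

16 min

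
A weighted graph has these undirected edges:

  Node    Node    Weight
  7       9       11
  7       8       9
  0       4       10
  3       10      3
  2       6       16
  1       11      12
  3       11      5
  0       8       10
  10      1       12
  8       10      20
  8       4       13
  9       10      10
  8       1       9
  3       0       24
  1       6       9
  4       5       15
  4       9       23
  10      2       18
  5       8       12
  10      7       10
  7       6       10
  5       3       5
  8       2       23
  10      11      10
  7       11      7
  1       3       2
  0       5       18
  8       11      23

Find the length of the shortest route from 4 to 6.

Enumerating some paths:
4 - 8 - 1 - 6: 13+9+9 = 31
4 - 8 - 7 - 6: 13+9+10 = 32
The minimum is 31 via 4 - 8 - 1 - 6.

31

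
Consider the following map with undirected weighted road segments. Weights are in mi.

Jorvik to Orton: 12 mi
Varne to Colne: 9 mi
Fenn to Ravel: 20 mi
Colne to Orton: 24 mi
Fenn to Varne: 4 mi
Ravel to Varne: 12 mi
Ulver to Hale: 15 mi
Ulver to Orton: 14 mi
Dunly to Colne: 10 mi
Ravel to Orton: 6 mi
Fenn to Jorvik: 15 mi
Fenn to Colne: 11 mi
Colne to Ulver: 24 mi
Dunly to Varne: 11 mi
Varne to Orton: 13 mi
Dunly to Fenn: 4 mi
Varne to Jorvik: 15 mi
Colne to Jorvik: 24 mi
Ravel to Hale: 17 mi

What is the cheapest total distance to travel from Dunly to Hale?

Settle nodes by increasing distance from Dunly:
Dunly: 0
Fenn: 4  (via Dunly)
Varne: 8  (via Fenn)
Colne: 10  (via Dunly)
Jorvik: 19  (via Fenn)
Ravel: 20  (via Varne)
Orton: 21  (via Varne)
Ulver: 34  (via Colne)
Hale: 37  (via Ravel)
Shortest route: Dunly → Fenn → Varne → Ravel → Hale = 37 mi.

37 mi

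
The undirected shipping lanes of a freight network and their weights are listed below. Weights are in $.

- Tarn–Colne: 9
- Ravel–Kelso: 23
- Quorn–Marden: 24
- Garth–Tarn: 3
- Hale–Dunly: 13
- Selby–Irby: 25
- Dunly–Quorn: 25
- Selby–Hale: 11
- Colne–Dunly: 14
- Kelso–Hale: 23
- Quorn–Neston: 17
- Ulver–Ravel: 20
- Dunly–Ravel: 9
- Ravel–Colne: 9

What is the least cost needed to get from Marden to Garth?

$75

Candidate routes:
Marden - Quorn - Dunly - Colne - Tarn - Garth: 24+25+14+9+3 = 75
Marden - Quorn - Dunly - Ravel - Colne - Tarn - Garth: 24+25+9+9+9+3 = 79
The minimum is $75 via Marden - Quorn - Dunly - Colne - Tarn - Garth.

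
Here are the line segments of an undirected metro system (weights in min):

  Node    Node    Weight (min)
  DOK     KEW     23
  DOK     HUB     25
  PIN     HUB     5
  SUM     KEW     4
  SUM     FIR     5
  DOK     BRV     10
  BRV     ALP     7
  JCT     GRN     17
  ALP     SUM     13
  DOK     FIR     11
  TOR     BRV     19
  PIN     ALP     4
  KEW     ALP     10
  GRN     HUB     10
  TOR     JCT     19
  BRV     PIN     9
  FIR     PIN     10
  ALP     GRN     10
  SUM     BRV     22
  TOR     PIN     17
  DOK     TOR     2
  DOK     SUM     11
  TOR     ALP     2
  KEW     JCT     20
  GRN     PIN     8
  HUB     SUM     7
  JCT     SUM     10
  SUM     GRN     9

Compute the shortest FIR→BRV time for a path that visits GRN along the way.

Shortest FIR→GRN: FIR–SUM–GRN = 14
Best GRN to BRV: GRN–PIN–BRV costing 17
Total via GRN: 14 + 17 = 31 min.

31 min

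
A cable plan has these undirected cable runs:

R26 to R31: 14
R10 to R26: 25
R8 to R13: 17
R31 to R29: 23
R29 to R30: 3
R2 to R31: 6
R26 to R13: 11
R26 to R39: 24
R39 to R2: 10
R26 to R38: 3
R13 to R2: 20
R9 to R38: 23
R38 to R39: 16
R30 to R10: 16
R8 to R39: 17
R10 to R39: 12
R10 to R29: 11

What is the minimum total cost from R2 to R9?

Settle nodes by increasing distance from R2:
R2: 0
R31: 6  (via R2)
R39: 10  (via R2)
R26: 20  (via R31)
R13: 20  (via R2)
R10: 22  (via R39)
R38: 23  (via R26)
R8: 27  (via R39)
R29: 29  (via R31)
R30: 32  (via R29)
R9: 46  (via R38)
Shortest route: R2 → R31 → R26 → R38 → R9 = 46.

46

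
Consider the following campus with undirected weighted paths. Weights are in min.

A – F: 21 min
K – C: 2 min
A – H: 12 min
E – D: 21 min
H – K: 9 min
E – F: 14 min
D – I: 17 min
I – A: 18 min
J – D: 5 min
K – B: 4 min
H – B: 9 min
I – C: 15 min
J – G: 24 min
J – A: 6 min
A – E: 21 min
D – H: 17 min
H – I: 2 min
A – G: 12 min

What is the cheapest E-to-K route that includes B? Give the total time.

Best E to B: E → A → H → B costing 42
Shortest B→K: B → K = 4
Total via B: 42 + 4 = 46 min.

46 min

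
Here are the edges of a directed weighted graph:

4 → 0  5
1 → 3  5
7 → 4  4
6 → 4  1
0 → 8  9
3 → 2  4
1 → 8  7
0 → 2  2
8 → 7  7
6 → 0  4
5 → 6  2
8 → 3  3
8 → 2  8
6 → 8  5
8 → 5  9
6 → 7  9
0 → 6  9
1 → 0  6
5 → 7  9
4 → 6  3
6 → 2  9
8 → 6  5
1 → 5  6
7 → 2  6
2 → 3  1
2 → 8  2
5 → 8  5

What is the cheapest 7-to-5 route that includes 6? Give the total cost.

Best 7 to 6: 7 → 4 → 6 costing 7
Best 6 to 5: 6 → 8 → 5 costing 14
Total via 6: 7 + 14 = 21.

21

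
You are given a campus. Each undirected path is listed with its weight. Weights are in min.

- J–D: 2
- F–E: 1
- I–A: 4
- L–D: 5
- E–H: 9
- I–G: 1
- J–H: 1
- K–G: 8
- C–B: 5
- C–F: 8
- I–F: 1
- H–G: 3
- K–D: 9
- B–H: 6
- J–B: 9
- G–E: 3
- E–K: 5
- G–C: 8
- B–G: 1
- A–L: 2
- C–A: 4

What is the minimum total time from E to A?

Settle nodes by increasing distance from E:
E: 0
F: 1  (via E)
I: 2  (via F)
G: 3  (via E)
B: 4  (via G)
K: 5  (via E)
A: 6  (via I)
Shortest route: E–F–I–A = 6 min.

6 min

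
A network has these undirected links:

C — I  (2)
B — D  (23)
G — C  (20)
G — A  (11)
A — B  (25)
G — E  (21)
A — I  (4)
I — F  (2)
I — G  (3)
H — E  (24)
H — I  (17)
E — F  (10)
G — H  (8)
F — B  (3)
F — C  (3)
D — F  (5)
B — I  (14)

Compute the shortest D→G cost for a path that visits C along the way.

Shortest D→C: D → F → C = 8
Best C to G: C → I → G costing 5
Total via C: 8 + 5 = 13.

13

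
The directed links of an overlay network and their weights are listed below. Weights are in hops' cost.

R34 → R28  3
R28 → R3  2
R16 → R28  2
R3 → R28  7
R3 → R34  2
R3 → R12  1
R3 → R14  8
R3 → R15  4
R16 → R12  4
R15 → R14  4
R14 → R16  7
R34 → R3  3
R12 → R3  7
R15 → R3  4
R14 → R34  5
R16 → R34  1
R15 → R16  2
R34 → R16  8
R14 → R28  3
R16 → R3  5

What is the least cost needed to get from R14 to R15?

Enumerating some paths:
R14–R34–R28–R3–R15: 5+3+2+4 = 14
R14–R28–R3–R15: 3+2+4 = 9
R14–R34–R3–R15: 5+3+4 = 12
Cheapest is R14–R28–R3–R15 at 9 hops' cost.

9 hops' cost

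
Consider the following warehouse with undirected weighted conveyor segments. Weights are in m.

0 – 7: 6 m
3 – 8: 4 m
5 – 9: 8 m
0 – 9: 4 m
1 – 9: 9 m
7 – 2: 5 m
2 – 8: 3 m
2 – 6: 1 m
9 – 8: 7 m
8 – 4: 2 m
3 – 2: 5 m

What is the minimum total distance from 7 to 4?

Shortest distances from 7:
7: 0
2: 5  (via 7)
0: 6  (via 7)
6: 6  (via 2)
8: 8  (via 2)
3: 10  (via 2)
4: 10  (via 8)
Shortest route: 7–2–8–4 = 10 m.

10 m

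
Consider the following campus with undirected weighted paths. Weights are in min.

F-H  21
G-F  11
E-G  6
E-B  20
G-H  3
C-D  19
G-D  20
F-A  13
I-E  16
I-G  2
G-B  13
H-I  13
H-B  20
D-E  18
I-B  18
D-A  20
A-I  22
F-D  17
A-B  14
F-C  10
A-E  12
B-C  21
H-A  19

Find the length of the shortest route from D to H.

23 min

Settle nodes by increasing distance from D:
D: 0
F: 17  (via D)
E: 18  (via D)
C: 19  (via D)
A: 20  (via D)
G: 20  (via D)
I: 22  (via G)
H: 23  (via G)
Shortest route: D → G → H = 23 min.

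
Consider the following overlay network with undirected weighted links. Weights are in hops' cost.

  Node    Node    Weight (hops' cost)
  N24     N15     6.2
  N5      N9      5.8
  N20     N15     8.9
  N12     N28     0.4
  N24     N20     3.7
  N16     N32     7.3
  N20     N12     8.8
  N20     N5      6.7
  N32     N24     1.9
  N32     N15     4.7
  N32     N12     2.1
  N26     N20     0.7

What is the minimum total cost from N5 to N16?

19.6 hops' cost

Settle nodes by increasing distance from N5:
N5: 0
N9: 5.8  (via N5)
N20: 6.7  (via N5)
N26: 7.4  (via N20)
N24: 10.4  (via N20)
N32: 12.3  (via N24)
N12: 14.4  (via N32)
N28: 14.8  (via N12)
N15: 15.6  (via N20)
N16: 19.6  (via N32)
Shortest route: N5–N20–N24–N32–N16 = 19.6 hops' cost.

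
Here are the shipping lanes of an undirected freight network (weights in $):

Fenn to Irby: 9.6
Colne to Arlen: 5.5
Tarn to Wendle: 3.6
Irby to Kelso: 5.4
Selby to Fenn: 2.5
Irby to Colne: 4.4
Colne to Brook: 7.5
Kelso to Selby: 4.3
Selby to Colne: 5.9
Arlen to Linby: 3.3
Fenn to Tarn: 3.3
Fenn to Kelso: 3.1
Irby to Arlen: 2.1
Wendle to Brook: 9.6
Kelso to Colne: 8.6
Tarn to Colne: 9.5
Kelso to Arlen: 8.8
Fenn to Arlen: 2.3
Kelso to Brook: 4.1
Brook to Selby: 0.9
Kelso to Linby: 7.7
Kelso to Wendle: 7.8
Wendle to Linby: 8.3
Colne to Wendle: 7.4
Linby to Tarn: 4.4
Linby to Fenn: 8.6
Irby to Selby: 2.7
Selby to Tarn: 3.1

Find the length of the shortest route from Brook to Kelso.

Enumerating some paths:
Brook - Selby - Irby - Kelso: 0.9+2.7+5.4 = 9
Brook - Kelso: 4.1 = 4.1
Brook - Selby - Kelso: 0.9+4.3 = 5.2
Brook - Selby - Fenn - Kelso: 0.9+2.5+3.1 = 6.5
The minimum is $4.1 via Brook - Kelso.

$4.1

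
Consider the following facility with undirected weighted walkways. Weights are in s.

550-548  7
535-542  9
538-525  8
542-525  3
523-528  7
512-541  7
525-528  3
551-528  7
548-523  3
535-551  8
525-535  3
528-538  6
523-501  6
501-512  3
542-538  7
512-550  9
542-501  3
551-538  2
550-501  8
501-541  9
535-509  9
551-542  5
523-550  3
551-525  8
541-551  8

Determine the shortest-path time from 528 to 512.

12 s

Running Dijkstra from 528:
528: 0
525: 3  (via 528)
535: 6  (via 525)
538: 6  (via 528)
542: 6  (via 525)
551: 7  (via 528)
523: 7  (via 528)
501: 9  (via 542)
548: 10  (via 523)
550: 10  (via 523)
512: 12  (via 501)
Shortest route: 528–525–542–501–512 = 12 s.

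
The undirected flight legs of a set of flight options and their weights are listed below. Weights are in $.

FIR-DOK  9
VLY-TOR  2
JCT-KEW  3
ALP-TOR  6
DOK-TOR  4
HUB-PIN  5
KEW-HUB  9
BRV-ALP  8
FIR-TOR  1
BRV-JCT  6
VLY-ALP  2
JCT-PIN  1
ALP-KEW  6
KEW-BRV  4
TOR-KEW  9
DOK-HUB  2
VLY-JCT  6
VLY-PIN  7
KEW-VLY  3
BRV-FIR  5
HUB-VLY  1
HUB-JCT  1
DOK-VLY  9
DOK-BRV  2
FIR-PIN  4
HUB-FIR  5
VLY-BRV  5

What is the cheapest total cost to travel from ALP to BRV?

Enumerating some paths:
ALP–BRV: 8 = 8
ALP–VLY–KEW–BRV: 2+3+4 = 9
ALP–VLY–BRV: 2+5 = 7
Cheapest is ALP–VLY–BRV at $7.

$7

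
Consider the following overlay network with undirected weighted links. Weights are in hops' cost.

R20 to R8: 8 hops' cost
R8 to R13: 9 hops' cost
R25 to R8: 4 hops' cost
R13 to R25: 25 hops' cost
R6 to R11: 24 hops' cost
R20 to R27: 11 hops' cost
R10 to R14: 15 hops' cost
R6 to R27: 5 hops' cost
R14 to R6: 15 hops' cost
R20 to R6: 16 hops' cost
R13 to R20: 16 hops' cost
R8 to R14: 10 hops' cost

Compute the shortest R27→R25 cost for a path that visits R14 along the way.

Shortest R27→R14: R27 → R6 → R14 = 20
Best R14 to R25: R14 → R8 → R25 costing 14
Total via R14: 20 + 14 = 34 hops' cost.

34 hops' cost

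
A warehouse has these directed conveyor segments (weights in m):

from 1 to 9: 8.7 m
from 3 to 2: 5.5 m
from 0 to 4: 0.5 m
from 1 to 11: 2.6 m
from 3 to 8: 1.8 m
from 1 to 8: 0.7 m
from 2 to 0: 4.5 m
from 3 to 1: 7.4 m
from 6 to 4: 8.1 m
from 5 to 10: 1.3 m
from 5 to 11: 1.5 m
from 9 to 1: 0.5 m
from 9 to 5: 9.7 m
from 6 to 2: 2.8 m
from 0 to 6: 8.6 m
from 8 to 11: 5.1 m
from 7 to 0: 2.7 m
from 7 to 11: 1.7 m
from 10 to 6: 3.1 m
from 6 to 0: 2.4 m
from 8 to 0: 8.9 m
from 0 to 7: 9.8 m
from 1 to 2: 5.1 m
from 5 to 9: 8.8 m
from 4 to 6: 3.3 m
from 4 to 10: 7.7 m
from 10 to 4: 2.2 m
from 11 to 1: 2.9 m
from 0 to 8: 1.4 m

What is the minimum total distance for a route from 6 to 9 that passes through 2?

Shortest 6→2: 6 → 2 = 2.8
Best 2 to 9: 2 → 0 → 8 → 11 → 1 → 9 costing 22.6
Total via 2: 2.8 + 22.6 = 25.4 m.

25.4 m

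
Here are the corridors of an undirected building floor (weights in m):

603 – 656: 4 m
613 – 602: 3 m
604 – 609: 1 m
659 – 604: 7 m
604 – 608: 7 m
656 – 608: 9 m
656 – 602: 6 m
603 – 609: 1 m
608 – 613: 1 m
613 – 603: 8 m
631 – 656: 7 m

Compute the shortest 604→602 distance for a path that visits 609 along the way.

Best 604 to 609: 604 → 609 costing 1
Best 609 to 602: 609 → 603 → 656 → 602 costing 11
Total via 609: 1 + 11 = 12 m.

12 m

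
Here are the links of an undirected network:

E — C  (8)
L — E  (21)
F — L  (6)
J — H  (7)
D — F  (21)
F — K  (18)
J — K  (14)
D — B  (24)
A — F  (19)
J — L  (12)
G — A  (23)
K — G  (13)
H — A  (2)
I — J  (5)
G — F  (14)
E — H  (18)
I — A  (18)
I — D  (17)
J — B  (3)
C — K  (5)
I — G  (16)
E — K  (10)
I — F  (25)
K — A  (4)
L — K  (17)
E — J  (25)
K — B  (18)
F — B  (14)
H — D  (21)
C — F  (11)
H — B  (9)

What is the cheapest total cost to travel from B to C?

Shortest distances from B:
B: 0
J: 3  (via B)
I: 8  (via J)
H: 9  (via B)
A: 11  (via H)
F: 14  (via B)
K: 15  (via A)
L: 15  (via J)
C: 20  (via K)
Shortest route: B–H–A–K–C = 20.

20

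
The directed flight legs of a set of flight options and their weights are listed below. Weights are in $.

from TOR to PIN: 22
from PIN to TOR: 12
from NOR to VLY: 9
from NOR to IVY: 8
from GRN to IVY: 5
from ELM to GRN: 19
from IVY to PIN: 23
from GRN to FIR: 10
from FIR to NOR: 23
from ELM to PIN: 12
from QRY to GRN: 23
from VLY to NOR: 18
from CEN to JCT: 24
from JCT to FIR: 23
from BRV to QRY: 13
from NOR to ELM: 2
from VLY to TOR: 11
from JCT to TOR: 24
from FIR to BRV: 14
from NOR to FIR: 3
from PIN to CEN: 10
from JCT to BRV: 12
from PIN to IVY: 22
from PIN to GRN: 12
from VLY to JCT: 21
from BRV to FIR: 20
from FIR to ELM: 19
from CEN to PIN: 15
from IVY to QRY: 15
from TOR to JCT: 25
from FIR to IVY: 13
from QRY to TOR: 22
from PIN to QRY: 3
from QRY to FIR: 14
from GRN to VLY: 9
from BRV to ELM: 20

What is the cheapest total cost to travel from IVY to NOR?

Candidate routes:
IVY - QRY - FIR - NOR: 15+14+23 = 52
IVY - PIN - GRN - VLY - NOR: 23+12+9+18 = 62
Cheapest is IVY - QRY - FIR - NOR at $52.

$52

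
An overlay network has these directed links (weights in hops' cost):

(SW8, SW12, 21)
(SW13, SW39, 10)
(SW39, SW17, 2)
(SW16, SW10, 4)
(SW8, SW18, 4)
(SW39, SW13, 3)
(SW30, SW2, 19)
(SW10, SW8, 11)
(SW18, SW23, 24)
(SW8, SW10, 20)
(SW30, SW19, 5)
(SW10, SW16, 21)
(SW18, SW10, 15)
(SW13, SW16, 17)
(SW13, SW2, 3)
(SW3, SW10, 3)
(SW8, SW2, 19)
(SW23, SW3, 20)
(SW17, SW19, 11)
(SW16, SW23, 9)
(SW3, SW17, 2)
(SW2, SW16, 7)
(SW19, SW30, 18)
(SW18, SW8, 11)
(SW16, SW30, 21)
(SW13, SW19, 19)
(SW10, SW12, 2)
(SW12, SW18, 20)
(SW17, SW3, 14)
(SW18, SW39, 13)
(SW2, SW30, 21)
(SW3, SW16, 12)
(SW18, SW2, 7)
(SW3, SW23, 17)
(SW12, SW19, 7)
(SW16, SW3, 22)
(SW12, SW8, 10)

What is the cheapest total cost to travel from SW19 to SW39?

76 hops' cost

Enumerating some paths:
SW19 → SW30 → SW2 → SW16 → SW10 → SW12 → SW8 → SW18 → SW39: 18+19+7+4+2+10+4+13 = 77
SW19 → SW30 → SW2 → SW16 → SW10 → SW8 → SW18 → SW39: 18+19+7+4+11+4+13 = 76
The minimum is 76 hops' cost via SW19 → SW30 → SW2 → SW16 → SW10 → SW8 → SW18 → SW39.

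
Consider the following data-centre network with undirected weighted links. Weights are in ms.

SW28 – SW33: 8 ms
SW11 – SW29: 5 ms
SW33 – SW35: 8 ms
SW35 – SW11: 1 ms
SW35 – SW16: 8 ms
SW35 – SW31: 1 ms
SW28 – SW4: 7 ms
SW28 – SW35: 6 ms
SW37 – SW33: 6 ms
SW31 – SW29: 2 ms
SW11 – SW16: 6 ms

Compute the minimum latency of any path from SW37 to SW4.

21 ms

Compare a few routes:
SW37 → SW33 → SW35 → SW28 → SW4: 6+8+6+7 = 27
SW37 → SW33 → SW28 → SW4: 6+8+7 = 21
Cheapest is SW37 → SW33 → SW28 → SW4 at 21 ms.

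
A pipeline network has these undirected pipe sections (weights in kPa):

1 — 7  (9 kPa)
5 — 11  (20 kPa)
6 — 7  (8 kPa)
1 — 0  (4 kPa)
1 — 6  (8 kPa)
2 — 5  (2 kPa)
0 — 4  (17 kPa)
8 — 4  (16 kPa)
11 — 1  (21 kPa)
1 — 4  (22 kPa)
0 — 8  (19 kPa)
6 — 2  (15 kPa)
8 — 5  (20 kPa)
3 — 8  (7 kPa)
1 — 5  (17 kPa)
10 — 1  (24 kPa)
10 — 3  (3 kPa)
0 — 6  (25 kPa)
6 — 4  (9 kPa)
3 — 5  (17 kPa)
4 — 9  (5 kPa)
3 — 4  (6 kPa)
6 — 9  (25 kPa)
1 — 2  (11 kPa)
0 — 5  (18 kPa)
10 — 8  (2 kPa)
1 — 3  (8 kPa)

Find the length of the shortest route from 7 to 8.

Shortest distances from 7:
7: 0
6: 8  (via 7)
1: 9  (via 7)
0: 13  (via 1)
3: 17  (via 1)
4: 17  (via 6)
2: 20  (via 1)
10: 20  (via 3)
5: 22  (via 2)
8: 22  (via 10)
Shortest route: 7 → 1 → 3 → 10 → 8 = 22 kPa.

22 kPa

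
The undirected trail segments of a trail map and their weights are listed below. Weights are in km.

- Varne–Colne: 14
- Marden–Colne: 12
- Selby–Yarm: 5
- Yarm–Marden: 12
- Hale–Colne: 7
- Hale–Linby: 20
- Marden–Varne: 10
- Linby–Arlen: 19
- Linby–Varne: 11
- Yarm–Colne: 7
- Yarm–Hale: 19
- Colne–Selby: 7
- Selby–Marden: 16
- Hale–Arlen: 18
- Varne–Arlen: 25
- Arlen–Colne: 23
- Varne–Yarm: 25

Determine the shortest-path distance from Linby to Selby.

32 km

Running Dijkstra from Linby:
Linby: 0
Varne: 11  (via Linby)
Arlen: 19  (via Linby)
Hale: 20  (via Linby)
Marden: 21  (via Varne)
Colne: 25  (via Varne)
Yarm: 32  (via Colne)
Selby: 32  (via Colne)
Shortest route: Linby–Varne–Colne–Selby = 32 km.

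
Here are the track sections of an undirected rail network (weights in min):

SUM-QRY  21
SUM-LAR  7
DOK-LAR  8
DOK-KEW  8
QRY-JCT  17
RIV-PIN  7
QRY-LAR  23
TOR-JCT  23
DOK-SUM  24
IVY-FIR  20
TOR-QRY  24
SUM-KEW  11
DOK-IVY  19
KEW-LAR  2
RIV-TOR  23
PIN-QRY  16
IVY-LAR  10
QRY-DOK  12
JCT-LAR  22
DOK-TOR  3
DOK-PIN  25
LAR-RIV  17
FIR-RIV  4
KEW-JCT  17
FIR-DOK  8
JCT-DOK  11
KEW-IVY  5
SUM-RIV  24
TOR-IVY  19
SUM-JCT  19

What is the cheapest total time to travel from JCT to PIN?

30 min

Enumerating some paths:
JCT–QRY–PIN: 17+16 = 33
JCT–DOK–FIR–RIV–PIN: 11+8+4+7 = 30
Cheapest is JCT–DOK–FIR–RIV–PIN at 30 min.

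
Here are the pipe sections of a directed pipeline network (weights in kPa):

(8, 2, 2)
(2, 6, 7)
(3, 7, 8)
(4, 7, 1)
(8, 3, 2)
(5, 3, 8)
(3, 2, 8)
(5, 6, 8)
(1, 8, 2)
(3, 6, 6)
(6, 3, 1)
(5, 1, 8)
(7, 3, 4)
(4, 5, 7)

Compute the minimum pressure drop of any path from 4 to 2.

Candidate routes:
4 → 5 → 1 → 8 → 2: 7+8+2+2 = 19
4 → 7 → 3 → 2: 1+4+8 = 13
Cheapest is 4 → 7 → 3 → 2 at 13 kPa.

13 kPa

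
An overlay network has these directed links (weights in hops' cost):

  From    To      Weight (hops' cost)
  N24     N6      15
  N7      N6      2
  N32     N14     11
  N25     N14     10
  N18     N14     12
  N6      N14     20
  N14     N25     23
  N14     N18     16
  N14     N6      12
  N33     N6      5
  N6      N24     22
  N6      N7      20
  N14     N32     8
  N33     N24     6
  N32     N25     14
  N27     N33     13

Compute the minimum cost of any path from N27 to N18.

Settle nodes by increasing distance from N27:
N27: 0
N33: 13  (via N27)
N6: 18  (via N33)
N24: 19  (via N33)
N7: 38  (via N6)
N14: 38  (via N6)
N32: 46  (via N14)
N18: 54  (via N14)
Shortest route: N27–N33–N6–N14–N18 = 54 hops' cost.

54 hops' cost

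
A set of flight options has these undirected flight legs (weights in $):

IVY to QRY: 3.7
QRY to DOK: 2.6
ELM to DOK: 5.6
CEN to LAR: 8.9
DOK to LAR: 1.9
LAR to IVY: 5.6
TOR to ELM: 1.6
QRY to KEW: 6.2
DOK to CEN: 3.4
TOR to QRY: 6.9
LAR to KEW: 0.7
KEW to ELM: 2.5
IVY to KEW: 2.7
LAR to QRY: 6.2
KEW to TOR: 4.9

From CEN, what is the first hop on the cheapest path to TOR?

DOK

Enumerating some paths:
CEN → DOK → LAR → KEW → ELM → TOR: 3.4+1.9+0.7+2.5+1.6 = 10.1
CEN → DOK → ELM → TOR: 3.4+5.6+1.6 = 10.6
CEN → DOK → LAR → KEW → TOR: 3.4+1.9+0.7+4.9 = 10.9
CEN → DOK → QRY → TOR: 3.4+2.6+6.9 = 12.9
The minimum is $10.1 via CEN → DOK → LAR → KEW → ELM → TOR.
So from CEN the first move is to DOK.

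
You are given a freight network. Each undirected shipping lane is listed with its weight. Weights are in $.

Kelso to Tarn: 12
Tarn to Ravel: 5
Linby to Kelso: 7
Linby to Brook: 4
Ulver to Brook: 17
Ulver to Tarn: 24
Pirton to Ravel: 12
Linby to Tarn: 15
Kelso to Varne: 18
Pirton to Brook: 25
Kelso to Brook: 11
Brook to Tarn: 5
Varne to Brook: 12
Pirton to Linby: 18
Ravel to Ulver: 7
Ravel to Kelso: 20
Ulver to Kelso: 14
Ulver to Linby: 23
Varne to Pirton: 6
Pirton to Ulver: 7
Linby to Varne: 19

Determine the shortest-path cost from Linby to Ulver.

$21

Settle nodes by increasing distance from Linby:
Linby: 0
Brook: 4  (via Linby)
Kelso: 7  (via Linby)
Tarn: 9  (via Brook)
Ravel: 14  (via Tarn)
Varne: 16  (via Brook)
Pirton: 18  (via Linby)
Ulver: 21  (via Brook)
Shortest route: Linby–Brook–Ulver = $21.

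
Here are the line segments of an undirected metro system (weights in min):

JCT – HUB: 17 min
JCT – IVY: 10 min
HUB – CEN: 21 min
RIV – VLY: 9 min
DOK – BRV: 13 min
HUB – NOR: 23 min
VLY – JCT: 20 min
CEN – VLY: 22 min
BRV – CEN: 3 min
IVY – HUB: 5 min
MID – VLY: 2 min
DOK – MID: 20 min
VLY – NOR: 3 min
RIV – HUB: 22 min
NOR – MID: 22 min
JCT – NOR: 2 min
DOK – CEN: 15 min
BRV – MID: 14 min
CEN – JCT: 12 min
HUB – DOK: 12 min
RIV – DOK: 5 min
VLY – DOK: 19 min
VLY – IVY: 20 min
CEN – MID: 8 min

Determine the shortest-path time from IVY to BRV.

25 min

Compare a few routes:
IVY → JCT → CEN → BRV: 10+12+3 = 25
IVY → HUB → CEN → BRV: 5+21+3 = 29
IVY → JCT → NOR → VLY → MID → CEN → BRV: 10+2+3+2+8+3 = 28
Cheapest is IVY → JCT → CEN → BRV at 25 min.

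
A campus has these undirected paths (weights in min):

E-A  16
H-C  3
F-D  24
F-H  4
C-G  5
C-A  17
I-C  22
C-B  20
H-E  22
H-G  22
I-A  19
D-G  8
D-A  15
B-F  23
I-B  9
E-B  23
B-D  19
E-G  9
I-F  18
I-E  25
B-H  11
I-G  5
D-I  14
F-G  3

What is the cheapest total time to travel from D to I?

Compare a few routes:
D → B → I: 19+9 = 28
D → G → I: 8+5 = 13
D → I: 14 = 14
Cheapest is D → G → I at 13 min.

13 min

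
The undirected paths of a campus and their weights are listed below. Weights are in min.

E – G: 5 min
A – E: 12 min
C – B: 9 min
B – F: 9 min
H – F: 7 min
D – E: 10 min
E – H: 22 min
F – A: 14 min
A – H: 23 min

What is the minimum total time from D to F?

Compare a few routes:
D → E → H → F: 10+22+7 = 39
D → E → A → H → F: 10+12+23+7 = 52
D → E → A → F: 10+12+14 = 36
Cheapest is D → E → A → F at 36 min.

36 min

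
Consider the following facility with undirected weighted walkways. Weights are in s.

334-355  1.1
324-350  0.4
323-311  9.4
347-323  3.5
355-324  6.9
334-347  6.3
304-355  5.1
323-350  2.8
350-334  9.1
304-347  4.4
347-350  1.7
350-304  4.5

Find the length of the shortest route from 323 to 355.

10.1 s

Running Dijkstra from 323:
323: 0
350: 2.8  (via 323)
324: 3.2  (via 350)
347: 3.5  (via 323)
304: 7.3  (via 350)
311: 9.4  (via 323)
334: 9.8  (via 347)
355: 10.1  (via 324)
Shortest route: 323–350–324–355 = 10.1 s.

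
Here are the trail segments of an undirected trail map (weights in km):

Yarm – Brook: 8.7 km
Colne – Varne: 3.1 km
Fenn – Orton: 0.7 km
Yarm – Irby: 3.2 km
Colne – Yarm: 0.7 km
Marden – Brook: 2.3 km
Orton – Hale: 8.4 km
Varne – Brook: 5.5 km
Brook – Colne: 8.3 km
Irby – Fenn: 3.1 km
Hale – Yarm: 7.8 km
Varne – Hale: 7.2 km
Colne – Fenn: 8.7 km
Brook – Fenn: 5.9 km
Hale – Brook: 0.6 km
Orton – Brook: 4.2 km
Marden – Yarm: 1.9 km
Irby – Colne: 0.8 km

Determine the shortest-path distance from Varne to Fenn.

7 km

Shortest distances from Varne:
Varne: 0
Colne: 3.1  (via Varne)
Yarm: 3.8  (via Colne)
Irby: 3.9  (via Colne)
Brook: 5.5  (via Varne)
Marden: 5.7  (via Yarm)
Hale: 6.1  (via Brook)
Fenn: 7  (via Irby)
Shortest route: Varne → Colne → Irby → Fenn = 7 km.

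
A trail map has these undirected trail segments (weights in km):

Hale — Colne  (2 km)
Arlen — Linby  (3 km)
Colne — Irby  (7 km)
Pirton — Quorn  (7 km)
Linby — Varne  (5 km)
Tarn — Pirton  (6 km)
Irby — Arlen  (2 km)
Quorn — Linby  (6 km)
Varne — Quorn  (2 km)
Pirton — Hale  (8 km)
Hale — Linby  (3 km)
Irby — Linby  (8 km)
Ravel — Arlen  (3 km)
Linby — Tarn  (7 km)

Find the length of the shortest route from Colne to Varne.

Compare a few routes:
Colne - Hale - Pirton - Quorn - Varne: 2+8+7+2 = 19
Colne - Irby - Arlen - Linby - Varne: 7+2+3+5 = 17
Colne - Hale - Linby - Quorn - Varne: 2+3+6+2 = 13
Colne - Hale - Linby - Varne: 2+3+5 = 10
The minimum is 10 km via Colne - Hale - Linby - Varne.

10 km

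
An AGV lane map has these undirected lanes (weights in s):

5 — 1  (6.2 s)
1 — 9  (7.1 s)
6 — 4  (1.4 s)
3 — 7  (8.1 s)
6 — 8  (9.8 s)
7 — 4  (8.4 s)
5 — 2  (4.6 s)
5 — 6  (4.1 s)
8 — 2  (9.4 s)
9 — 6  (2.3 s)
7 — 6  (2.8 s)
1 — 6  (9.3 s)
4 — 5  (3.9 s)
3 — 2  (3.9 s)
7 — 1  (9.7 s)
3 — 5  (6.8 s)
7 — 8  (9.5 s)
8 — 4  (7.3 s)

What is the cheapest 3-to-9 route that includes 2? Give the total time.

14.9 s

Shortest 3→2: 3–2 = 3.9
Best 2 to 9: 2–5–6–9 costing 11
Total via 2: 3.9 + 11 = 14.9 s.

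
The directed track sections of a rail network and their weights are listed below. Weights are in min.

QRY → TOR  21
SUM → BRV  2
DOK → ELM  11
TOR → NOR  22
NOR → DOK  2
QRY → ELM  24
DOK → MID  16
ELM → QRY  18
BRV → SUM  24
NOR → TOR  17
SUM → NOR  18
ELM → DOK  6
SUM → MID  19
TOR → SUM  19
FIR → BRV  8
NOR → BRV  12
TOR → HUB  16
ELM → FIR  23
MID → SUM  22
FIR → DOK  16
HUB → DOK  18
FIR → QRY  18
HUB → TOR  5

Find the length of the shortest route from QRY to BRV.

Enumerating some paths:
QRY - ELM - FIR - BRV: 24+23+8 = 55
QRY - TOR - SUM - BRV: 21+19+2 = 42
The minimum is 42 min via QRY - TOR - SUM - BRV.

42 min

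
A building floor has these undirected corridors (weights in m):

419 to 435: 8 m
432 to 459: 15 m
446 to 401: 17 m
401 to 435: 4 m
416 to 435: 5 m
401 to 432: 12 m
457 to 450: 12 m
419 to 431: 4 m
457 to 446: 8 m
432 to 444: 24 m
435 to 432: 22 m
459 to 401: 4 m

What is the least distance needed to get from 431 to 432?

Running Dijkstra from 431:
431: 0
419: 4  (via 431)
435: 12  (via 419)
401: 16  (via 435)
416: 17  (via 435)
459: 20  (via 401)
432: 28  (via 401)
Shortest route: 431 → 419 → 435 → 401 → 432 = 28 m.

28 m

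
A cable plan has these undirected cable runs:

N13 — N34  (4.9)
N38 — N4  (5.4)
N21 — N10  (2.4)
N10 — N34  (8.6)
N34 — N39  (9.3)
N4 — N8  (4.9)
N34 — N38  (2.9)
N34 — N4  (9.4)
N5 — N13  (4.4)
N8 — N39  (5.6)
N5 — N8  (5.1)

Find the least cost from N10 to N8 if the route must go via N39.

Shortest N10→N39: N10 → N34 → N39 = 17.9
Shortest N39→N8: N39 → N8 = 5.6
Total via N39: 17.9 + 5.6 = 23.5.

23.5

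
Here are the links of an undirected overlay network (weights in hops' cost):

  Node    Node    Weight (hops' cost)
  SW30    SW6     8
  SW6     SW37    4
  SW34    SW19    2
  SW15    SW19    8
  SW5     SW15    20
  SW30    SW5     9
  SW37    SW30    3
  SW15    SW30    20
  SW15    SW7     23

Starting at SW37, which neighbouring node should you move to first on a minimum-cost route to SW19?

SW30

Enumerating some paths:
SW37–SW30–SW5–SW15–SW19: 3+9+20+8 = 40
SW37–SW6–SW30–SW5–SW15–SW19: 4+8+9+20+8 = 49
SW37–SW30–SW15–SW19: 3+20+8 = 31
SW37–SW6–SW30–SW15–SW19: 4+8+20+8 = 40
Cheapest is SW37–SW30–SW15–SW19 at 31 hops' cost.
So from SW37 the first move is to SW30.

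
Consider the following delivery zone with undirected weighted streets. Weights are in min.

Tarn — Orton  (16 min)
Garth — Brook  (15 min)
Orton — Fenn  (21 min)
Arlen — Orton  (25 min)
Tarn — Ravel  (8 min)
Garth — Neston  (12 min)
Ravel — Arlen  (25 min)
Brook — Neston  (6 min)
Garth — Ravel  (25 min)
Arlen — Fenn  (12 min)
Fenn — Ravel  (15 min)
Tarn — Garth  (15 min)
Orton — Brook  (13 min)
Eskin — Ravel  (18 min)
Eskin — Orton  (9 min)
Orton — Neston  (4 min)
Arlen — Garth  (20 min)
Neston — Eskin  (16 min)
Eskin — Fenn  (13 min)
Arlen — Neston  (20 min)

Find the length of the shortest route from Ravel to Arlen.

25 min

Candidate routes:
Ravel–Tarn–Garth–Arlen: 8+15+20 = 43
Ravel–Arlen: 25 = 25
Ravel–Fenn–Arlen: 15+12 = 27
Cheapest is Ravel–Arlen at 25 min.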